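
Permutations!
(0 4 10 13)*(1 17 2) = [4, 17, 1, 3, 10, 5, 6, 7, 8, 9, 13, 11, 12, 0, 14, 15, 16, 2] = (0 4 10 13)(1 17 2)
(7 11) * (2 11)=[0, 1, 11, 3, 4, 5, 6, 2, 8, 9, 10, 7]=(2 11 7)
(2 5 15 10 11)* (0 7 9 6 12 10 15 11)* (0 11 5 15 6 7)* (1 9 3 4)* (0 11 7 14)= (0 11 2 15 6 12 10 7 3 4 1 9 14)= [11, 9, 15, 4, 1, 5, 12, 3, 8, 14, 7, 2, 10, 13, 0, 6]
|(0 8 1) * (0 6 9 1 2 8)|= |(1 6 9)(2 8)|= 6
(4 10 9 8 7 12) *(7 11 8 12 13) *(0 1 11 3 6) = (0 1 11 8 3 6)(4 10 9 12)(7 13) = [1, 11, 2, 6, 10, 5, 0, 13, 3, 12, 9, 8, 4, 7]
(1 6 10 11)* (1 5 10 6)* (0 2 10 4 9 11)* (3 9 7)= (0 2 10)(3 9 11 5 4 7)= [2, 1, 10, 9, 7, 4, 6, 3, 8, 11, 0, 5]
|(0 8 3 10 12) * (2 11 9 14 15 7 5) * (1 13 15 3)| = |(0 8 1 13 15 7 5 2 11 9 14 3 10 12)| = 14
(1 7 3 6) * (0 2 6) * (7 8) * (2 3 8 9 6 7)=(0 3)(1 9 6)(2 7 8)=[3, 9, 7, 0, 4, 5, 1, 8, 2, 6]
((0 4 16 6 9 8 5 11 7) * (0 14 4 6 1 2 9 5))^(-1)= ((0 6 5 11 7 14 4 16 1 2 9 8))^(-1)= (0 8 9 2 1 16 4 14 7 11 5 6)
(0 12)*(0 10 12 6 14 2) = (0 6 14 2)(10 12) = [6, 1, 0, 3, 4, 5, 14, 7, 8, 9, 12, 11, 10, 13, 2]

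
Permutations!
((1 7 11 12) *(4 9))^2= (1 11)(7 12)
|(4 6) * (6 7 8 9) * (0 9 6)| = 4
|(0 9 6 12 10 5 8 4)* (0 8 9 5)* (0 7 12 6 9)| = 6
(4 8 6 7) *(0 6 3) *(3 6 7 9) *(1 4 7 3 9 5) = (9)(0 3)(1 4 8 6 5) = [3, 4, 2, 0, 8, 1, 5, 7, 6, 9]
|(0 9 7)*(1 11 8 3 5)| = 15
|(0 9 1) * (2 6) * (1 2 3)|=6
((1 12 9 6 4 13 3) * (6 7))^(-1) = (1 3 13 4 6 7 9 12)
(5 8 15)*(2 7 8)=(2 7 8 15 5)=[0, 1, 7, 3, 4, 2, 6, 8, 15, 9, 10, 11, 12, 13, 14, 5]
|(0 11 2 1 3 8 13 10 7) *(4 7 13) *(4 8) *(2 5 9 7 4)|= 30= |(0 11 5 9 7)(1 3 2)(10 13)|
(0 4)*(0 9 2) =(0 4 9 2) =[4, 1, 0, 3, 9, 5, 6, 7, 8, 2]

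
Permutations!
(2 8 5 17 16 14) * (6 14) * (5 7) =(2 8 7 5 17 16 6 14) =[0, 1, 8, 3, 4, 17, 14, 5, 7, 9, 10, 11, 12, 13, 2, 15, 6, 16]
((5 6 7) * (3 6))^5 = ((3 6 7 5))^5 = (3 6 7 5)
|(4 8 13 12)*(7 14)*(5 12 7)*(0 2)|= 14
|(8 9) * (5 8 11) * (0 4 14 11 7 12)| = 9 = |(0 4 14 11 5 8 9 7 12)|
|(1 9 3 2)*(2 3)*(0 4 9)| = 5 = |(0 4 9 2 1)|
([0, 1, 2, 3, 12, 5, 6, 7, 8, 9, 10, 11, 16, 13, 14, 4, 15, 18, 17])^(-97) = [0, 1, 2, 3, 15, 5, 6, 7, 8, 9, 10, 11, 4, 13, 14, 16, 12, 18, 17]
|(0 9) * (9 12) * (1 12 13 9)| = 6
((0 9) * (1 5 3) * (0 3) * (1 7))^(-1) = (0 5 1 7 3 9)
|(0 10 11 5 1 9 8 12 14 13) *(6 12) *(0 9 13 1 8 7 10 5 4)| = |(0 5 8 6 12 14 1 13 9 7 10 11 4)| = 13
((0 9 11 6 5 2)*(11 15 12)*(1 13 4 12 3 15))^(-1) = ((0 9 1 13 4 12 11 6 5 2)(3 15))^(-1) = (0 2 5 6 11 12 4 13 1 9)(3 15)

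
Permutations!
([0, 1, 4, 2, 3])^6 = [0, 1, 2, 3, 4]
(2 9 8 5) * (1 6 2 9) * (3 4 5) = (1 6 2)(3 4 5 9 8) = [0, 6, 1, 4, 5, 9, 2, 7, 3, 8]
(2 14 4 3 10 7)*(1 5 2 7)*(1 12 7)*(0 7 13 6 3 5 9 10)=[7, 9, 14, 0, 5, 2, 3, 1, 8, 10, 12, 11, 13, 6, 4]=(0 7 1 9 10 12 13 6 3)(2 14 4 5)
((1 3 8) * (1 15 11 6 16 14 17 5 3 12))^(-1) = ((1 12)(3 8 15 11 6 16 14 17 5))^(-1) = (1 12)(3 5 17 14 16 6 11 15 8)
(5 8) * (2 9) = (2 9)(5 8) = [0, 1, 9, 3, 4, 8, 6, 7, 5, 2]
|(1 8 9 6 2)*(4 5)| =|(1 8 9 6 2)(4 5)| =10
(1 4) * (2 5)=(1 4)(2 5)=[0, 4, 5, 3, 1, 2]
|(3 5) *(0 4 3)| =|(0 4 3 5)| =4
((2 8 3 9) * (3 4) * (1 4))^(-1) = (1 8 2 9 3 4)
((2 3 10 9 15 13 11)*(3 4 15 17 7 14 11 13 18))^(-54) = (2 4 15 18 3 10 9 17 7 14 11)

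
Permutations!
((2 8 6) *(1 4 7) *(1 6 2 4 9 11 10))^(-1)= (1 10 11 9)(2 8)(4 6 7)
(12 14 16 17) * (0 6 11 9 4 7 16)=[6, 1, 2, 3, 7, 5, 11, 16, 8, 4, 10, 9, 14, 13, 0, 15, 17, 12]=(0 6 11 9 4 7 16 17 12 14)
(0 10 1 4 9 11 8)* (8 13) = (0 10 1 4 9 11 13 8) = [10, 4, 2, 3, 9, 5, 6, 7, 0, 11, 1, 13, 12, 8]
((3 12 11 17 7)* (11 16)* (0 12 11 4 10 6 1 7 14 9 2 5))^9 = (0 11 4 9 1)(2 7 12 17 10)(3 16 14 6 5) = ((0 12 16 4 10 6 1 7 3 11 17 14 9 2 5))^9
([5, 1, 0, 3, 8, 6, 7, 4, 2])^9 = (0 6 4 2 5 7 8)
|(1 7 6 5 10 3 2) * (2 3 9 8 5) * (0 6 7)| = 4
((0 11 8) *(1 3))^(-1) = ((0 11 8)(1 3))^(-1) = (0 8 11)(1 3)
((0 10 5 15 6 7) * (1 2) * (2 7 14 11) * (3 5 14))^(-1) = ((0 10 14 11 2 1 7)(3 5 15 6))^(-1) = (0 7 1 2 11 14 10)(3 6 15 5)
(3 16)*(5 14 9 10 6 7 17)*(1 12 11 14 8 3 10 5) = (1 12 11 14 9 5 8 3 16 10 6 7 17) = [0, 12, 2, 16, 4, 8, 7, 17, 3, 5, 6, 14, 11, 13, 9, 15, 10, 1]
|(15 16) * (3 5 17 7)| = |(3 5 17 7)(15 16)| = 4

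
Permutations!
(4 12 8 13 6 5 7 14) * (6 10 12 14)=[0, 1, 2, 3, 14, 7, 5, 6, 13, 9, 12, 11, 8, 10, 4]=(4 14)(5 7 6)(8 13 10 12)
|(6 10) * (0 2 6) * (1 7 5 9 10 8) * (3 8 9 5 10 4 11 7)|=24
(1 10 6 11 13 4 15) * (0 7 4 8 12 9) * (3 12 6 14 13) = (0 7 4 15 1 10 14 13 8 6 11 3 12 9) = [7, 10, 2, 12, 15, 5, 11, 4, 6, 0, 14, 3, 9, 8, 13, 1]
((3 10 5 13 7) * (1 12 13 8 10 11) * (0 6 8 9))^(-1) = (0 9 5 10 8 6)(1 11 3 7 13 12)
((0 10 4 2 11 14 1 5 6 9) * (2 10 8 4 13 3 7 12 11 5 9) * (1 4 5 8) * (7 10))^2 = ((0 1 9)(2 8 5 6)(3 10 13)(4 7 12 11 14))^2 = (0 9 1)(2 5)(3 13 10)(4 12 14 7 11)(6 8)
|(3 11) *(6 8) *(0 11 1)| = 4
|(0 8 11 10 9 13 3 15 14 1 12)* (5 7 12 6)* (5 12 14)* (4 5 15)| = |(15)(0 8 11 10 9 13 3 4 5 7 14 1 6 12)| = 14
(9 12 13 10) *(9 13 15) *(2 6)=[0, 1, 6, 3, 4, 5, 2, 7, 8, 12, 13, 11, 15, 10, 14, 9]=(2 6)(9 12 15)(10 13)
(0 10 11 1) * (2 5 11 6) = (0 10 6 2 5 11 1) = [10, 0, 5, 3, 4, 11, 2, 7, 8, 9, 6, 1]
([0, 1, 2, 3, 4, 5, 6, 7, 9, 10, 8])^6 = [0, 1, 2, 3, 4, 5, 6, 7, 8, 9, 10]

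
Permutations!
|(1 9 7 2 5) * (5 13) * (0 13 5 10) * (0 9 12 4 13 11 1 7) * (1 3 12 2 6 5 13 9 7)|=|(0 11 3 12 4 9)(1 2 13 10 7 6 5)|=42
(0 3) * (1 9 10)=(0 3)(1 9 10)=[3, 9, 2, 0, 4, 5, 6, 7, 8, 10, 1]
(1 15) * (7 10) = (1 15)(7 10) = [0, 15, 2, 3, 4, 5, 6, 10, 8, 9, 7, 11, 12, 13, 14, 1]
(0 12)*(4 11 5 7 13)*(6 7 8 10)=[12, 1, 2, 3, 11, 8, 7, 13, 10, 9, 6, 5, 0, 4]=(0 12)(4 11 5 8 10 6 7 13)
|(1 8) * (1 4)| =3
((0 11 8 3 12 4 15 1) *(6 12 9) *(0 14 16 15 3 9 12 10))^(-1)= ((0 11 8 9 6 10)(1 14 16 15)(3 12 4))^(-1)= (0 10 6 9 8 11)(1 15 16 14)(3 4 12)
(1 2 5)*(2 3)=(1 3 2 5)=[0, 3, 5, 2, 4, 1]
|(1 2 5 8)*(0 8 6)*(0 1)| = |(0 8)(1 2 5 6)| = 4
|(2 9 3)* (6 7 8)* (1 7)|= 12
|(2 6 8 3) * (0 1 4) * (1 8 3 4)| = |(0 8 4)(2 6 3)| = 3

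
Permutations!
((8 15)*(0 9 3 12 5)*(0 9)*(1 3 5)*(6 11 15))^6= (6 15)(8 11)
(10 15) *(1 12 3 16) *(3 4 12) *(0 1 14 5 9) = (0 1 3 16 14 5 9)(4 12)(10 15) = [1, 3, 2, 16, 12, 9, 6, 7, 8, 0, 15, 11, 4, 13, 5, 10, 14]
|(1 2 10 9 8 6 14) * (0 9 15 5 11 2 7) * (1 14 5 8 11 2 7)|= |(0 9 11 7)(2 10 15 8 6 5)|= 12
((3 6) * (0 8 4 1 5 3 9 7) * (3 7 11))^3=((0 8 4 1 5 7)(3 6 9 11))^3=(0 1)(3 11 9 6)(4 7)(5 8)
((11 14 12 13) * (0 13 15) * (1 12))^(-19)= (0 11 1 15 13 14 12)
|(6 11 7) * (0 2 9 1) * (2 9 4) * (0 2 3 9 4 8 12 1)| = 12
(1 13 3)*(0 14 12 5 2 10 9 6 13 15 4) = (0 14 12 5 2 10 9 6 13 3 1 15 4) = [14, 15, 10, 1, 0, 2, 13, 7, 8, 6, 9, 11, 5, 3, 12, 4]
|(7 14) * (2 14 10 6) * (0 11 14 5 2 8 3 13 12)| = |(0 11 14 7 10 6 8 3 13 12)(2 5)| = 10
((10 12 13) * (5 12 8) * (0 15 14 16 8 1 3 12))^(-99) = ((0 15 14 16 8 5)(1 3 12 13 10))^(-99) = (0 16)(1 3 12 13 10)(5 14)(8 15)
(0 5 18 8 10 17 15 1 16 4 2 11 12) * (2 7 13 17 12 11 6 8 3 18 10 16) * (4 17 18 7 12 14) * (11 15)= (0 5 10 14 4 12)(1 2 6 8 16 17 11 15)(3 7 13 18)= [5, 2, 6, 7, 12, 10, 8, 13, 16, 9, 14, 15, 0, 18, 4, 1, 17, 11, 3]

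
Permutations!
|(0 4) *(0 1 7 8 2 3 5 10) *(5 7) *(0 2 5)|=6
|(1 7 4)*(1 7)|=|(4 7)|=2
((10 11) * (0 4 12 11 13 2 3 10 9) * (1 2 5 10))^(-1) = (0 9 11 12 4)(1 3 2)(5 13 10)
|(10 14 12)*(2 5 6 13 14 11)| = |(2 5 6 13 14 12 10 11)| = 8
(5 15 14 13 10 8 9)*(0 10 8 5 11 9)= (0 10 5 15 14 13 8)(9 11)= [10, 1, 2, 3, 4, 15, 6, 7, 0, 11, 5, 9, 12, 8, 13, 14]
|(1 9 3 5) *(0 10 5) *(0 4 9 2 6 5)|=12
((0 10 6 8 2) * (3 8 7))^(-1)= (0 2 8 3 7 6 10)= ((0 10 6 7 3 8 2))^(-1)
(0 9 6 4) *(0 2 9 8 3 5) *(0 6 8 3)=(0 3 5 6 4 2 9 8)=[3, 1, 9, 5, 2, 6, 4, 7, 0, 8]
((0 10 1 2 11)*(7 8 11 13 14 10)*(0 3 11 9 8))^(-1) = ((0 7)(1 2 13 14 10)(3 11)(8 9))^(-1) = (0 7)(1 10 14 13 2)(3 11)(8 9)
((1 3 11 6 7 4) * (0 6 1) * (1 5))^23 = (0 4 7 6)(1 5 11 3)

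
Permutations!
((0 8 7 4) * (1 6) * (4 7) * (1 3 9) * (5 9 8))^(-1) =((0 5 9 1 6 3 8 4))^(-1) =(0 4 8 3 6 1 9 5)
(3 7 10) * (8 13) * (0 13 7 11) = (0 13 8 7 10 3 11) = [13, 1, 2, 11, 4, 5, 6, 10, 7, 9, 3, 0, 12, 8]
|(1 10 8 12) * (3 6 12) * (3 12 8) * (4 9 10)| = |(1 4 9 10 3 6 8 12)| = 8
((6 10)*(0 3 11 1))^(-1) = ((0 3 11 1)(6 10))^(-1) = (0 1 11 3)(6 10)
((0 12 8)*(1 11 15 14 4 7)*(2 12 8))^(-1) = (0 8)(1 7 4 14 15 11)(2 12)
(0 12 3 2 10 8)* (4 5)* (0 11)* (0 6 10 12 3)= (0 3 2 12)(4 5)(6 10 8 11)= [3, 1, 12, 2, 5, 4, 10, 7, 11, 9, 8, 6, 0]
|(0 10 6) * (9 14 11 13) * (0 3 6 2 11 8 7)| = 18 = |(0 10 2 11 13 9 14 8 7)(3 6)|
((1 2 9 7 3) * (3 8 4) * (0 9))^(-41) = ((0 9 7 8 4 3 1 2))^(-41) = (0 2 1 3 4 8 7 9)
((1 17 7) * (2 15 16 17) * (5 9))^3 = (1 16)(2 17)(5 9)(7 15)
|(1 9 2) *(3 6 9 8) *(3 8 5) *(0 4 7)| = |(0 4 7)(1 5 3 6 9 2)| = 6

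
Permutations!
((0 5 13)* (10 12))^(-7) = (0 13 5)(10 12)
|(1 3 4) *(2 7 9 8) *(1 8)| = 7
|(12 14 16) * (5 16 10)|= |(5 16 12 14 10)|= 5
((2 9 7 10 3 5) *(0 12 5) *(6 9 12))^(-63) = ((0 6 9 7 10 3)(2 12 5))^(-63) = (12)(0 7)(3 9)(6 10)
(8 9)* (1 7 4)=(1 7 4)(8 9)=[0, 7, 2, 3, 1, 5, 6, 4, 9, 8]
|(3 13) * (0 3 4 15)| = |(0 3 13 4 15)| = 5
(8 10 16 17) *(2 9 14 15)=(2 9 14 15)(8 10 16 17)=[0, 1, 9, 3, 4, 5, 6, 7, 10, 14, 16, 11, 12, 13, 15, 2, 17, 8]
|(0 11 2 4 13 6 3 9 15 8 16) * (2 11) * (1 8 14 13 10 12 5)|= 18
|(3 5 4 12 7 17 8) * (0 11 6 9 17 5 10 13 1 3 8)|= 20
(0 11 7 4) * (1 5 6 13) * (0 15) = (0 11 7 4 15)(1 5 6 13) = [11, 5, 2, 3, 15, 6, 13, 4, 8, 9, 10, 7, 12, 1, 14, 0]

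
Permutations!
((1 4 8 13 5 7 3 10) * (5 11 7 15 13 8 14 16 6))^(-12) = (16)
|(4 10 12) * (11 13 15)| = |(4 10 12)(11 13 15)| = 3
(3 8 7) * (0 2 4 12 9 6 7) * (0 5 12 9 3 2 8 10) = (0 8 5 12 3 10)(2 4 9 6 7) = [8, 1, 4, 10, 9, 12, 7, 2, 5, 6, 0, 11, 3]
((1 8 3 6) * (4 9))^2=(9)(1 3)(6 8)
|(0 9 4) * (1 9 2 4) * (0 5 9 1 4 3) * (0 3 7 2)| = 6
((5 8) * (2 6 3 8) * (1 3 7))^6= ((1 3 8 5 2 6 7))^6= (1 7 6 2 5 8 3)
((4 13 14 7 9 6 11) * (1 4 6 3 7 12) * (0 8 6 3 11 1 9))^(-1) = (0 7 3 11 9 12 14 13 4 1 6 8)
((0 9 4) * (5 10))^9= ((0 9 4)(5 10))^9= (5 10)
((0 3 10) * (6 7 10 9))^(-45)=((0 3 9 6 7 10))^(-45)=(0 6)(3 7)(9 10)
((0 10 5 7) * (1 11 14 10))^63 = (14)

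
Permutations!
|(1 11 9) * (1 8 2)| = 5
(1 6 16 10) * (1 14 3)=(1 6 16 10 14 3)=[0, 6, 2, 1, 4, 5, 16, 7, 8, 9, 14, 11, 12, 13, 3, 15, 10]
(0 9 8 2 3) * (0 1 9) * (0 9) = (0 9 8 2 3 1) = [9, 0, 3, 1, 4, 5, 6, 7, 2, 8]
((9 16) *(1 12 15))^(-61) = ((1 12 15)(9 16))^(-61) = (1 15 12)(9 16)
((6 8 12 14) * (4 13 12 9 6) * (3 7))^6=(4 12)(13 14)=((3 7)(4 13 12 14)(6 8 9))^6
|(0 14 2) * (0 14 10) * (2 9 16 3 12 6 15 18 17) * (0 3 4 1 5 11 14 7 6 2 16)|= 17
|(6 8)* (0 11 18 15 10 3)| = 6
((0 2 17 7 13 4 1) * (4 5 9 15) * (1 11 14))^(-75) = ((0 2 17 7 13 5 9 15 4 11 14 1))^(-75) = (0 11 9 7)(1 4 5 17)(2 14 15 13)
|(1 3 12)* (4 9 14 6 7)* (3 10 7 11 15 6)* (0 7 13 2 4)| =18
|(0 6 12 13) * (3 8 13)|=6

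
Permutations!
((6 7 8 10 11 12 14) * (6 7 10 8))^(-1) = (6 7 14 12 11 10)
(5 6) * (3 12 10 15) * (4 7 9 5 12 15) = (3 15)(4 7 9 5 6 12 10) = [0, 1, 2, 15, 7, 6, 12, 9, 8, 5, 4, 11, 10, 13, 14, 3]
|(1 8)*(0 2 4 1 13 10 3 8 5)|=|(0 2 4 1 5)(3 8 13 10)|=20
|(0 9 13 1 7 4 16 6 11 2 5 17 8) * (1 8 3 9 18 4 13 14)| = 16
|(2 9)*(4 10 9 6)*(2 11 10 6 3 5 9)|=|(2 3 5 9 11 10)(4 6)|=6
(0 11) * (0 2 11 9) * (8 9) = (0 8 9)(2 11) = [8, 1, 11, 3, 4, 5, 6, 7, 9, 0, 10, 2]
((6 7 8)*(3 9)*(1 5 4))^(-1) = ((1 5 4)(3 9)(6 7 8))^(-1) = (1 4 5)(3 9)(6 8 7)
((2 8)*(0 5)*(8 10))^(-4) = (2 8 10)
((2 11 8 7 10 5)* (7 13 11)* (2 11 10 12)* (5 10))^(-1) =((2 7 12)(5 11 8 13))^(-1) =(2 12 7)(5 13 8 11)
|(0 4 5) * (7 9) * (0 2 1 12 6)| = |(0 4 5 2 1 12 6)(7 9)| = 14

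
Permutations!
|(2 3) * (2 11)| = |(2 3 11)| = 3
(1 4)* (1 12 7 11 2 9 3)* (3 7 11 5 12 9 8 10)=(1 4 9 7 5 12 11 2 8 10 3)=[0, 4, 8, 1, 9, 12, 6, 5, 10, 7, 3, 2, 11]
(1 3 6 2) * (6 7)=(1 3 7 6 2)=[0, 3, 1, 7, 4, 5, 2, 6]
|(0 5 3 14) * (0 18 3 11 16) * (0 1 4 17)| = 21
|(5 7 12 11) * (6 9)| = |(5 7 12 11)(6 9)| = 4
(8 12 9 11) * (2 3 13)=(2 3 13)(8 12 9 11)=[0, 1, 3, 13, 4, 5, 6, 7, 12, 11, 10, 8, 9, 2]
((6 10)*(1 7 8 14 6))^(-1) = (1 10 6 14 8 7)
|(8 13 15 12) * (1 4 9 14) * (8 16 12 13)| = 4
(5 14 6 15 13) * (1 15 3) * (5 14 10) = [0, 15, 2, 1, 4, 10, 3, 7, 8, 9, 5, 11, 12, 14, 6, 13] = (1 15 13 14 6 3)(5 10)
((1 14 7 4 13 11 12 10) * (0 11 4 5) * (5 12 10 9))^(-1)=(0 5 9 12 7 14 1 10 11)(4 13)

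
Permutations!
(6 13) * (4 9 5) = (4 9 5)(6 13) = [0, 1, 2, 3, 9, 4, 13, 7, 8, 5, 10, 11, 12, 6]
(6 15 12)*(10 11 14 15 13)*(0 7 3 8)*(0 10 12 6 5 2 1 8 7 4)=(0 4)(1 8 10 11 14 15 6 13 12 5 2)(3 7)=[4, 8, 1, 7, 0, 2, 13, 3, 10, 9, 11, 14, 5, 12, 15, 6]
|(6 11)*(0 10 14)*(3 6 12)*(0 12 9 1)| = 9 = |(0 10 14 12 3 6 11 9 1)|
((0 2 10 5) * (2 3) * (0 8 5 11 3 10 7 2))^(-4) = (11)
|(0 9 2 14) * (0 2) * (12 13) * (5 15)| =2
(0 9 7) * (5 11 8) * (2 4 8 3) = (0 9 7)(2 4 8 5 11 3) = [9, 1, 4, 2, 8, 11, 6, 0, 5, 7, 10, 3]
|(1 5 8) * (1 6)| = 4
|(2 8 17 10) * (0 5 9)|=|(0 5 9)(2 8 17 10)|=12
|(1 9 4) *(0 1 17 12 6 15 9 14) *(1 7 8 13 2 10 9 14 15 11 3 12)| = 12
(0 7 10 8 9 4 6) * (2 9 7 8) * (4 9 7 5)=[8, 1, 7, 3, 6, 4, 0, 10, 5, 9, 2]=(0 8 5 4 6)(2 7 10)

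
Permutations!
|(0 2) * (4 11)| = |(0 2)(4 11)| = 2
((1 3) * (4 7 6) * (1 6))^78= (1 4 3 7 6)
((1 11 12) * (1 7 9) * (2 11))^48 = ((1 2 11 12 7 9))^48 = (12)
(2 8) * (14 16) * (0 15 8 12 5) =(0 15 8 2 12 5)(14 16) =[15, 1, 12, 3, 4, 0, 6, 7, 2, 9, 10, 11, 5, 13, 16, 8, 14]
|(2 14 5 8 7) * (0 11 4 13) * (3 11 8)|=10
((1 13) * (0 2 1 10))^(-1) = (0 10 13 1 2)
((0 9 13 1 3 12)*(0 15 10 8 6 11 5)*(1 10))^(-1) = ((0 9 13 10 8 6 11 5)(1 3 12 15))^(-1) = (0 5 11 6 8 10 13 9)(1 15 12 3)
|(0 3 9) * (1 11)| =6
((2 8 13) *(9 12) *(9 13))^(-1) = (2 13 12 9 8)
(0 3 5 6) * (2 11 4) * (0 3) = (2 11 4)(3 5 6) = [0, 1, 11, 5, 2, 6, 3, 7, 8, 9, 10, 4]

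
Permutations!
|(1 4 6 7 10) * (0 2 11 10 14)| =9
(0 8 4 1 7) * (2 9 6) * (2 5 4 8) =(0 2 9 6 5 4 1 7) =[2, 7, 9, 3, 1, 4, 5, 0, 8, 6]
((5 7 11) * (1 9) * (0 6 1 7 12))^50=((0 6 1 9 7 11 5 12))^50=(0 1 7 5)(6 9 11 12)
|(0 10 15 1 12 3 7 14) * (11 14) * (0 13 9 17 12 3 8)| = 13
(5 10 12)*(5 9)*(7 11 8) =[0, 1, 2, 3, 4, 10, 6, 11, 7, 5, 12, 8, 9] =(5 10 12 9)(7 11 8)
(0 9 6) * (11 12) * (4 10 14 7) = [9, 1, 2, 3, 10, 5, 0, 4, 8, 6, 14, 12, 11, 13, 7] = (0 9 6)(4 10 14 7)(11 12)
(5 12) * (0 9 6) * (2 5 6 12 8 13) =(0 9 12 6)(2 5 8 13) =[9, 1, 5, 3, 4, 8, 0, 7, 13, 12, 10, 11, 6, 2]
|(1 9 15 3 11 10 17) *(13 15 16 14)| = 10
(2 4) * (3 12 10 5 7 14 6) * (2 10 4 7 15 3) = (2 7 14 6)(3 12 4 10 5 15) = [0, 1, 7, 12, 10, 15, 2, 14, 8, 9, 5, 11, 4, 13, 6, 3]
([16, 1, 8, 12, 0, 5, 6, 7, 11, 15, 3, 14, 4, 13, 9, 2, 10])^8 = (0 10 12)(2 11 9)(3 4 16)(8 14 15)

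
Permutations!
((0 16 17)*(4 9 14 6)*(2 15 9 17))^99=((0 16 2 15 9 14 6 4 17))^99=(17)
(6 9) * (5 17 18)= (5 17 18)(6 9)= [0, 1, 2, 3, 4, 17, 9, 7, 8, 6, 10, 11, 12, 13, 14, 15, 16, 18, 5]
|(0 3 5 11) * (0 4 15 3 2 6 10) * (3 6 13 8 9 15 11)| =|(0 2 13 8 9 15 6 10)(3 5)(4 11)| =8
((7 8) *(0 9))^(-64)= ((0 9)(7 8))^(-64)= (9)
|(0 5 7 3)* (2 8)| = 4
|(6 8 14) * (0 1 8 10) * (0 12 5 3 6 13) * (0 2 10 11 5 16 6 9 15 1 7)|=|(0 7)(1 8 14 13 2 10 12 16 6 11 5 3 9 15)|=14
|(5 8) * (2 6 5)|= 4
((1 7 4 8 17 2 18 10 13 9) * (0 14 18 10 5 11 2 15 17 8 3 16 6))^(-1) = ((0 14 18 5 11 2 10 13 9 1 7 4 3 16 6)(15 17))^(-1) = (0 6 16 3 4 7 1 9 13 10 2 11 5 18 14)(15 17)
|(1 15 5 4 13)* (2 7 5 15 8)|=7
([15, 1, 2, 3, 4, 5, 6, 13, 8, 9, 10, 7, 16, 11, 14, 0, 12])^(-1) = [15, 1, 2, 3, 4, 5, 6, 11, 8, 9, 10, 13, 16, 7, 14, 0, 12]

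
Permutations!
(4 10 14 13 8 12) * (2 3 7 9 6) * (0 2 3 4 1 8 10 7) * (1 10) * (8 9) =(0 2 4 7 8 12 10 14 13 1 9 6 3) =[2, 9, 4, 0, 7, 5, 3, 8, 12, 6, 14, 11, 10, 1, 13]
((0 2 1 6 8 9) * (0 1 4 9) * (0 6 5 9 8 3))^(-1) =((0 2 4 8 6 3)(1 5 9))^(-1) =(0 3 6 8 4 2)(1 9 5)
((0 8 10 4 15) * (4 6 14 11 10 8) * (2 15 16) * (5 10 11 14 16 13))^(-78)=((0 4 13 5 10 6 16 2 15))^(-78)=(0 5 16)(2 4 10)(6 15 13)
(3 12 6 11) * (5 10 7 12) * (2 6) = [0, 1, 6, 5, 4, 10, 11, 12, 8, 9, 7, 3, 2] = (2 6 11 3 5 10 7 12)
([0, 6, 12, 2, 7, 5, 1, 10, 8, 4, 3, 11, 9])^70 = (12)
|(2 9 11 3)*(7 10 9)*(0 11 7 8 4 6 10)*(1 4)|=11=|(0 11 3 2 8 1 4 6 10 9 7)|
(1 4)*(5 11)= (1 4)(5 11)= [0, 4, 2, 3, 1, 11, 6, 7, 8, 9, 10, 5]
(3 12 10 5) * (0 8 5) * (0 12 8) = [0, 1, 2, 8, 4, 3, 6, 7, 5, 9, 12, 11, 10] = (3 8 5)(10 12)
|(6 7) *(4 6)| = 3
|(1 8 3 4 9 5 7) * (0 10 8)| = 9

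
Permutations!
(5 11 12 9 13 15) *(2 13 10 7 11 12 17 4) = (2 13 15 5 12 9 10 7 11 17 4) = [0, 1, 13, 3, 2, 12, 6, 11, 8, 10, 7, 17, 9, 15, 14, 5, 16, 4]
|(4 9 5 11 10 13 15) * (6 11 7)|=9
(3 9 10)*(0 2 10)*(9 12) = (0 2 10 3 12 9) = [2, 1, 10, 12, 4, 5, 6, 7, 8, 0, 3, 11, 9]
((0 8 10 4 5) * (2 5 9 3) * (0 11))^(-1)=(0 11 5 2 3 9 4 10 8)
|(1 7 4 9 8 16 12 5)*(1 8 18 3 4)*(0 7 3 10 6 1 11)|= 84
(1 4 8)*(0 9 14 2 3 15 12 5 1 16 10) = (0 9 14 2 3 15 12 5 1 4 8 16 10) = [9, 4, 3, 15, 8, 1, 6, 7, 16, 14, 0, 11, 5, 13, 2, 12, 10]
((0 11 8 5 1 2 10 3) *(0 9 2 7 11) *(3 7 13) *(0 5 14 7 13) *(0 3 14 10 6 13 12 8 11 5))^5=(1 13 3 14 9 7 2 5 6)(8 12 10)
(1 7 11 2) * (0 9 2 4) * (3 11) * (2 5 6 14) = [9, 7, 1, 11, 0, 6, 14, 3, 8, 5, 10, 4, 12, 13, 2] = (0 9 5 6 14 2 1 7 3 11 4)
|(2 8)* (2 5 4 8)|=3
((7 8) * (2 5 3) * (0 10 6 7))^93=(0 7 10 8 6)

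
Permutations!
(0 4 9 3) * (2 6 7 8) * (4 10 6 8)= (0 10 6 7 4 9 3)(2 8)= [10, 1, 8, 0, 9, 5, 7, 4, 2, 3, 6]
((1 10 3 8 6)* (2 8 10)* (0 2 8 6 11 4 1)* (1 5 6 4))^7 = ((0 2 4 5 6)(1 8 11)(3 10))^7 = (0 4 6 2 5)(1 8 11)(3 10)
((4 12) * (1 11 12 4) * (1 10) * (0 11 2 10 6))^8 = (12)(1 10 2)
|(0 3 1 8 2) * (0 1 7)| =3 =|(0 3 7)(1 8 2)|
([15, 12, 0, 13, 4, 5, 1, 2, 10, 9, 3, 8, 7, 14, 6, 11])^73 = [6, 10, 14, 0, 4, 5, 8, 13, 7, 9, 2, 12, 3, 15, 11, 1]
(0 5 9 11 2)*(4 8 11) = (0 5 9 4 8 11 2) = [5, 1, 0, 3, 8, 9, 6, 7, 11, 4, 10, 2]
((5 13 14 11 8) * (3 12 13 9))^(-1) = (3 9 5 8 11 14 13 12)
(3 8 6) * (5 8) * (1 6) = (1 6 3 5 8) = [0, 6, 2, 5, 4, 8, 3, 7, 1]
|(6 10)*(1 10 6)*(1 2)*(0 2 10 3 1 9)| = |(10)(0 2 9)(1 3)| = 6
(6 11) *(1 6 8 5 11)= (1 6)(5 11 8)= [0, 6, 2, 3, 4, 11, 1, 7, 5, 9, 10, 8]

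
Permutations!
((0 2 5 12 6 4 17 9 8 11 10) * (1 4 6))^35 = (0 5 1 17 8 10 2 12 4 9 11)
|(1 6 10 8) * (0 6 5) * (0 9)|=7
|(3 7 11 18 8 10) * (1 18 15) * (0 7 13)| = |(0 7 11 15 1 18 8 10 3 13)| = 10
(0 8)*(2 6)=(0 8)(2 6)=[8, 1, 6, 3, 4, 5, 2, 7, 0]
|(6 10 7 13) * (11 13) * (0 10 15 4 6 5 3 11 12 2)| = 60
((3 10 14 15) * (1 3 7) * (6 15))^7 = (15)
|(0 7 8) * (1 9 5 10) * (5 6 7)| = 8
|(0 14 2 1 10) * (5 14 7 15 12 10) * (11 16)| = 20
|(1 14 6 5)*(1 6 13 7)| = 4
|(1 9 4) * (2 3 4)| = 5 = |(1 9 2 3 4)|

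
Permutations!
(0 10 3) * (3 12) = [10, 1, 2, 0, 4, 5, 6, 7, 8, 9, 12, 11, 3] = (0 10 12 3)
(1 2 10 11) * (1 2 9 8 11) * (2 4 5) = [0, 9, 10, 3, 5, 2, 6, 7, 11, 8, 1, 4] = (1 9 8 11 4 5 2 10)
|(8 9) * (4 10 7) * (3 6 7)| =|(3 6 7 4 10)(8 9)| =10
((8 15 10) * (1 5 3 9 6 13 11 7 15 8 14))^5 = (1 13 14 6 10 9 15 3 7 5 11)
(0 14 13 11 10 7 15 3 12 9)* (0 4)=(0 14 13 11 10 7 15 3 12 9 4)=[14, 1, 2, 12, 0, 5, 6, 15, 8, 4, 7, 10, 9, 11, 13, 3]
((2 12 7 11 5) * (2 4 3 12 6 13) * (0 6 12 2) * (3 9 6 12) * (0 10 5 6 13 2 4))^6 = ((0 12 7 11 6 2 3 4 9 13 10 5))^6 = (0 3)(2 5)(4 12)(6 10)(7 9)(11 13)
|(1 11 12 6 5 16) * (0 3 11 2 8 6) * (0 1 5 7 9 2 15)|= 30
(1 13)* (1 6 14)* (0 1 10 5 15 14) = (0 1 13 6)(5 15 14 10) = [1, 13, 2, 3, 4, 15, 0, 7, 8, 9, 5, 11, 12, 6, 10, 14]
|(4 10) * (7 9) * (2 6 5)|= 6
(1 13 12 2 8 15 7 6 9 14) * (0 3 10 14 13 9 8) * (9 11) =(0 3 10 14 1 11 9 13 12 2)(6 8 15 7) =[3, 11, 0, 10, 4, 5, 8, 6, 15, 13, 14, 9, 2, 12, 1, 7]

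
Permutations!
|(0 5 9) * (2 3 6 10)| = 12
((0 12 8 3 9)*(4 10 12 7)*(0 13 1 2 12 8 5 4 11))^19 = (0 7 11)(1 13 9 3 8 10 4 5 12 2)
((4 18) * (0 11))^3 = (0 11)(4 18)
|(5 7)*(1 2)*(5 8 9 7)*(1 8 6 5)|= |(1 2 8 9 7 6 5)|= 7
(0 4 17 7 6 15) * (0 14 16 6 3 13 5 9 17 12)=(0 4 12)(3 13 5 9 17 7)(6 15 14 16)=[4, 1, 2, 13, 12, 9, 15, 3, 8, 17, 10, 11, 0, 5, 16, 14, 6, 7]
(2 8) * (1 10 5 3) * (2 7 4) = (1 10 5 3)(2 8 7 4) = [0, 10, 8, 1, 2, 3, 6, 4, 7, 9, 5]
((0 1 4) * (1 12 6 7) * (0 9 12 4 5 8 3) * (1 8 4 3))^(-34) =(1 7 12 4)(5 8 6 9)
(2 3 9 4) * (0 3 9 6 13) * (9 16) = (0 3 6 13)(2 16 9 4) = [3, 1, 16, 6, 2, 5, 13, 7, 8, 4, 10, 11, 12, 0, 14, 15, 9]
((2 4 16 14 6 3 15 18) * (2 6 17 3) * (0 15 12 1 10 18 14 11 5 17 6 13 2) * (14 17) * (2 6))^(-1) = ((0 15 17 3 12 1 10 18 13 6)(2 4 16 11 5 14))^(-1) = (0 6 13 18 10 1 12 3 17 15)(2 14 5 11 16 4)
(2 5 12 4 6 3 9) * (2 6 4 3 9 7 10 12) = (2 5)(3 7 10 12)(6 9) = [0, 1, 5, 7, 4, 2, 9, 10, 8, 6, 12, 11, 3]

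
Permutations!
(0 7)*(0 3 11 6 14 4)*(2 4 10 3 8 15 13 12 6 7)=(0 2 4)(3 11 7 8 15 13 12 6 14 10)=[2, 1, 4, 11, 0, 5, 14, 8, 15, 9, 3, 7, 6, 12, 10, 13]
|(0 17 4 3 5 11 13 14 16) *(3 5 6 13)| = |(0 17 4 5 11 3 6 13 14 16)| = 10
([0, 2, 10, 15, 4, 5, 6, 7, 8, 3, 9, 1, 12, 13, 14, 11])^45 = [0, 9, 3, 1, 4, 5, 6, 7, 8, 11, 15, 10, 12, 13, 14, 2]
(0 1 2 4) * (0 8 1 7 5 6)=(0 7 5 6)(1 2 4 8)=[7, 2, 4, 3, 8, 6, 0, 5, 1]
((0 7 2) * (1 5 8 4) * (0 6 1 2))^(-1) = ((0 7)(1 5 8 4 2 6))^(-1) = (0 7)(1 6 2 4 8 5)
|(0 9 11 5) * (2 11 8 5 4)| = |(0 9 8 5)(2 11 4)| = 12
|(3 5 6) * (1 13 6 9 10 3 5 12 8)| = |(1 13 6 5 9 10 3 12 8)| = 9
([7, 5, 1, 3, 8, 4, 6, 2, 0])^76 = [8, 2, 7, 3, 5, 1, 6, 0, 4]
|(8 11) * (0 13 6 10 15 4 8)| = |(0 13 6 10 15 4 8 11)| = 8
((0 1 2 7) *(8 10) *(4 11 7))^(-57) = (0 4)(1 11)(2 7)(8 10)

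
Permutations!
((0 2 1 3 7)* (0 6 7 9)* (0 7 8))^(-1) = ((0 2 1 3 9 7 6 8))^(-1) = (0 8 6 7 9 3 1 2)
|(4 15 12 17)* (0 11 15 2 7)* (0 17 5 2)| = |(0 11 15 12 5 2 7 17 4)| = 9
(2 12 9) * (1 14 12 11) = [0, 14, 11, 3, 4, 5, 6, 7, 8, 2, 10, 1, 9, 13, 12] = (1 14 12 9 2 11)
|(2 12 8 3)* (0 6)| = 4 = |(0 6)(2 12 8 3)|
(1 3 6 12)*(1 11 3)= (3 6 12 11)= [0, 1, 2, 6, 4, 5, 12, 7, 8, 9, 10, 3, 11]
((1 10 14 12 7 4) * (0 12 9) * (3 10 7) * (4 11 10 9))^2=(0 3)(1 11 14)(4 7 10)(9 12)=((0 12 3 9)(1 7 11 10 14 4))^2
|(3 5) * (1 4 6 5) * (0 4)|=|(0 4 6 5 3 1)|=6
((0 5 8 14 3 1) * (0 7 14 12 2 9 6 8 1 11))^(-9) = ((0 5 1 7 14 3 11)(2 9 6 8 12))^(-9) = (0 3 7 5 11 14 1)(2 9 6 8 12)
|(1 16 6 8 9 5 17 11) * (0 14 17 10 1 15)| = 35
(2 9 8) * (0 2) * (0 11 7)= [2, 1, 9, 3, 4, 5, 6, 0, 11, 8, 10, 7]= (0 2 9 8 11 7)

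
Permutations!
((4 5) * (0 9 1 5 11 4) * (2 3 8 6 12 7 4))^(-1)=(0 5 1 9)(2 11 4 7 12 6 8 3)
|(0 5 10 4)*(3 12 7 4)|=7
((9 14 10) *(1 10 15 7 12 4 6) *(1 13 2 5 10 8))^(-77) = ((1 8)(2 5 10 9 14 15 7 12 4 6 13))^(-77) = (15)(1 8)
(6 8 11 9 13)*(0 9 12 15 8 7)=(0 9 13 6 7)(8 11 12 15)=[9, 1, 2, 3, 4, 5, 7, 0, 11, 13, 10, 12, 15, 6, 14, 8]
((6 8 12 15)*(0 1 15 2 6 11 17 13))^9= (0 11)(1 17)(2 6 8 12)(13 15)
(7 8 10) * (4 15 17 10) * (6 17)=(4 15 6 17 10 7 8)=[0, 1, 2, 3, 15, 5, 17, 8, 4, 9, 7, 11, 12, 13, 14, 6, 16, 10]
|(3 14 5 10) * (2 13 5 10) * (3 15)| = 12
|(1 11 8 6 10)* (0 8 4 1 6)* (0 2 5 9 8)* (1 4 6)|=4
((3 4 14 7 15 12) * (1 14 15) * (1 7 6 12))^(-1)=(1 15 4 3 12 6 14)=((1 14 6 12 3 4 15))^(-1)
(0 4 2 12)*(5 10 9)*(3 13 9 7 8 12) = (0 4 2 3 13 9 5 10 7 8 12) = [4, 1, 3, 13, 2, 10, 6, 8, 12, 5, 7, 11, 0, 9]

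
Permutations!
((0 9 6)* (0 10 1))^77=(0 6 1 9 10)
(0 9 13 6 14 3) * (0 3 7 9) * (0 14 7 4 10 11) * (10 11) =[14, 1, 2, 3, 11, 5, 7, 9, 8, 13, 10, 0, 12, 6, 4] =(0 14 4 11)(6 7 9 13)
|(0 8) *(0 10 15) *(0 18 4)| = |(0 8 10 15 18 4)| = 6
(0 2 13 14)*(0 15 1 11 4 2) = (1 11 4 2 13 14 15) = [0, 11, 13, 3, 2, 5, 6, 7, 8, 9, 10, 4, 12, 14, 15, 1]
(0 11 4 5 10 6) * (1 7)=(0 11 4 5 10 6)(1 7)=[11, 7, 2, 3, 5, 10, 0, 1, 8, 9, 6, 4]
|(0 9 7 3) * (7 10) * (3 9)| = 6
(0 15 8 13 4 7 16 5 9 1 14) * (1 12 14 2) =[15, 2, 1, 3, 7, 9, 6, 16, 13, 12, 10, 11, 14, 4, 0, 8, 5] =(0 15 8 13 4 7 16 5 9 12 14)(1 2)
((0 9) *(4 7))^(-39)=((0 9)(4 7))^(-39)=(0 9)(4 7)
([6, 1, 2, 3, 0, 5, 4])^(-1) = (0 4 6)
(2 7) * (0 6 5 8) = [6, 1, 7, 3, 4, 8, 5, 2, 0] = (0 6 5 8)(2 7)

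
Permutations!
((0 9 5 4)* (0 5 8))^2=(0 8 9)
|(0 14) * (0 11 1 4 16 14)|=|(1 4 16 14 11)|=5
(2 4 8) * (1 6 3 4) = (1 6 3 4 8 2) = [0, 6, 1, 4, 8, 5, 3, 7, 2]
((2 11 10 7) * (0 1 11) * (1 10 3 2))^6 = ((0 10 7 1 11 3 2))^6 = (0 2 3 11 1 7 10)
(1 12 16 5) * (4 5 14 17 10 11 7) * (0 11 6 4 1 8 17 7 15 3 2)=[11, 12, 0, 2, 5, 8, 4, 1, 17, 9, 6, 15, 16, 13, 7, 3, 14, 10]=(0 11 15 3 2)(1 12 16 14 7)(4 5 8 17 10 6)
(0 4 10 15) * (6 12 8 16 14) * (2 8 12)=(0 4 10 15)(2 8 16 14 6)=[4, 1, 8, 3, 10, 5, 2, 7, 16, 9, 15, 11, 12, 13, 6, 0, 14]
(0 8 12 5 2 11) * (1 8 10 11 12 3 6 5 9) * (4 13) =(0 10 11)(1 8 3 6 5 2 12 9)(4 13) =[10, 8, 12, 6, 13, 2, 5, 7, 3, 1, 11, 0, 9, 4]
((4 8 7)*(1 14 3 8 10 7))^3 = ((1 14 3 8)(4 10 7))^3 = (1 8 3 14)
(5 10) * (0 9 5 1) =(0 9 5 10 1) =[9, 0, 2, 3, 4, 10, 6, 7, 8, 5, 1]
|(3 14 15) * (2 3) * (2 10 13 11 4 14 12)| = |(2 3 12)(4 14 15 10 13 11)| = 6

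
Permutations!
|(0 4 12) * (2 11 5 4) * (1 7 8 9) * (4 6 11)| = 12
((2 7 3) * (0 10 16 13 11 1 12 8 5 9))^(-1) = ((0 10 16 13 11 1 12 8 5 9)(2 7 3))^(-1) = (0 9 5 8 12 1 11 13 16 10)(2 3 7)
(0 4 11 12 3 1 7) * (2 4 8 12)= (0 8 12 3 1 7)(2 4 11)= [8, 7, 4, 1, 11, 5, 6, 0, 12, 9, 10, 2, 3]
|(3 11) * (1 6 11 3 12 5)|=|(1 6 11 12 5)|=5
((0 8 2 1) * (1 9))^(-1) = (0 1 9 2 8)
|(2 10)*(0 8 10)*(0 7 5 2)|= |(0 8 10)(2 7 5)|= 3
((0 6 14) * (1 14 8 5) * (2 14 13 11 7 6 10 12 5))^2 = (0 12 1 11 6 2)(5 13 7 8 14 10)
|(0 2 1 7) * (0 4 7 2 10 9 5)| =4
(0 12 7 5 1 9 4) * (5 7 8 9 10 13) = (0 12 8 9 4)(1 10 13 5) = [12, 10, 2, 3, 0, 1, 6, 7, 9, 4, 13, 11, 8, 5]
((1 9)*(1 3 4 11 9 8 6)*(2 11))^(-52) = (1 6 8)(2 3 11 4 9)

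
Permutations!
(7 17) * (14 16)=(7 17)(14 16)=[0, 1, 2, 3, 4, 5, 6, 17, 8, 9, 10, 11, 12, 13, 16, 15, 14, 7]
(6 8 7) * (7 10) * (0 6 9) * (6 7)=[7, 1, 2, 3, 4, 5, 8, 9, 10, 0, 6]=(0 7 9)(6 8 10)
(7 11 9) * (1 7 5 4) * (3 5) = (1 7 11 9 3 5 4) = [0, 7, 2, 5, 1, 4, 6, 11, 8, 3, 10, 9]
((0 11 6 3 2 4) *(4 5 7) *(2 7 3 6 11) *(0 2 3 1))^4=(11)(0 2 3 5 7 1 4)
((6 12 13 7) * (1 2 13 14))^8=(1 2 13 7 6 12 14)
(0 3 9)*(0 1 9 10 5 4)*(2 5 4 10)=(0 3 2 5 10 4)(1 9)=[3, 9, 5, 2, 0, 10, 6, 7, 8, 1, 4]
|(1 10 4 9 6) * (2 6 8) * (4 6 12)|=|(1 10 6)(2 12 4 9 8)|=15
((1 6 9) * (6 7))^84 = (9)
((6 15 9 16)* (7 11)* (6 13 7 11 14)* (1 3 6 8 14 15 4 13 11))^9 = (1 11 16 9 15 7 13 4 6 3)(8 14)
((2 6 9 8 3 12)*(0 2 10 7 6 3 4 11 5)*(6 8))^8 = (0 11 8 10 3)(2 5 4 7 12)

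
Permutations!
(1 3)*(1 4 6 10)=(1 3 4 6 10)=[0, 3, 2, 4, 6, 5, 10, 7, 8, 9, 1]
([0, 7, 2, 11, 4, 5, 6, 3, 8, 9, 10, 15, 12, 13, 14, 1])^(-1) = (1 15 11 3 7)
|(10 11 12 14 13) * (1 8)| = 10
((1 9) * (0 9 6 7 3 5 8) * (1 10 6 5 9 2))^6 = ((0 2 1 5 8)(3 9 10 6 7))^6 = (0 2 1 5 8)(3 9 10 6 7)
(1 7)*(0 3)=(0 3)(1 7)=[3, 7, 2, 0, 4, 5, 6, 1]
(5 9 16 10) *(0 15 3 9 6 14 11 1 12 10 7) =(0 15 3 9 16 7)(1 12 10 5 6 14 11) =[15, 12, 2, 9, 4, 6, 14, 0, 8, 16, 5, 1, 10, 13, 11, 3, 7]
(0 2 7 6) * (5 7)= (0 2 5 7 6)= [2, 1, 5, 3, 4, 7, 0, 6]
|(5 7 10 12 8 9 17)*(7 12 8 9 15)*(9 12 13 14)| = |(5 13 14 9 17)(7 10 8 15)| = 20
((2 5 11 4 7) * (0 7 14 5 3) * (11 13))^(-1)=((0 7 2 3)(4 14 5 13 11))^(-1)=(0 3 2 7)(4 11 13 5 14)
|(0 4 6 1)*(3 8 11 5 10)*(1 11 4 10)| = |(0 10 3 8 4 6 11 5 1)| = 9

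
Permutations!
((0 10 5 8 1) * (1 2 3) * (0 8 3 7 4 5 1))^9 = (10)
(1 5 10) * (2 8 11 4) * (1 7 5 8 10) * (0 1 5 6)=(0 1 8 11 4 2 10 7 6)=[1, 8, 10, 3, 2, 5, 0, 6, 11, 9, 7, 4]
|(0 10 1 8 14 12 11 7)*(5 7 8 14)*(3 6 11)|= |(0 10 1 14 12 3 6 11 8 5 7)|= 11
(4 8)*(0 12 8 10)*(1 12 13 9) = (0 13 9 1 12 8 4 10) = [13, 12, 2, 3, 10, 5, 6, 7, 4, 1, 0, 11, 8, 9]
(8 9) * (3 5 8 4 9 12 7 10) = (3 5 8 12 7 10)(4 9) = [0, 1, 2, 5, 9, 8, 6, 10, 12, 4, 3, 11, 7]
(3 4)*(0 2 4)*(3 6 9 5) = (0 2 4 6 9 5 3) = [2, 1, 4, 0, 6, 3, 9, 7, 8, 5]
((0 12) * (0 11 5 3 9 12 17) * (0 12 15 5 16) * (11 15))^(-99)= (17)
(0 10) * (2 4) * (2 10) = (0 2 4 10) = [2, 1, 4, 3, 10, 5, 6, 7, 8, 9, 0]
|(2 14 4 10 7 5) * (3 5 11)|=8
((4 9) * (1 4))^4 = ((1 4 9))^4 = (1 4 9)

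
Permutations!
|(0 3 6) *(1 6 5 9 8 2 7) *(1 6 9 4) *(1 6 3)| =|(0 1 9 8 2 7 3 5 4 6)| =10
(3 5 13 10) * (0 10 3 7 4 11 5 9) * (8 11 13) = (0 10 7 4 13 3 9)(5 8 11) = [10, 1, 2, 9, 13, 8, 6, 4, 11, 0, 7, 5, 12, 3]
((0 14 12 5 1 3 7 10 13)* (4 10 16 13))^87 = (0 7 5)(1 14 16)(3 12 13)(4 10)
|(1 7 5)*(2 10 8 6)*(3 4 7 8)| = |(1 8 6 2 10 3 4 7 5)| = 9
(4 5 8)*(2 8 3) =(2 8 4 5 3) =[0, 1, 8, 2, 5, 3, 6, 7, 4]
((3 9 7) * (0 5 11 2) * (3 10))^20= (11)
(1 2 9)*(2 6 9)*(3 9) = [0, 6, 2, 9, 4, 5, 3, 7, 8, 1] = (1 6 3 9)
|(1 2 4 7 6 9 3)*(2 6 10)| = |(1 6 9 3)(2 4 7 10)| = 4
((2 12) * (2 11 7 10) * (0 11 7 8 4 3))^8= (12)(0 4 11 3 8)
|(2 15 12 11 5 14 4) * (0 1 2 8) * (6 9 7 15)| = |(0 1 2 6 9 7 15 12 11 5 14 4 8)| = 13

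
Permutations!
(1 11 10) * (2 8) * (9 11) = (1 9 11 10)(2 8) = [0, 9, 8, 3, 4, 5, 6, 7, 2, 11, 1, 10]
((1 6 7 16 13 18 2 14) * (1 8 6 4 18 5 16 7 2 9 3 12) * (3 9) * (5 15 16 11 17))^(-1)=((1 4 18 3 12)(2 14 8 6)(5 11 17)(13 15 16))^(-1)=(1 12 3 18 4)(2 6 8 14)(5 17 11)(13 16 15)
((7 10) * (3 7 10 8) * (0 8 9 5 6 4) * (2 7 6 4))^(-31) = ((10)(0 8 3 6 2 7 9 5 4))^(-31) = (10)(0 7 8 9 3 5 6 4 2)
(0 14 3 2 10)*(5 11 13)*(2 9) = [14, 1, 10, 9, 4, 11, 6, 7, 8, 2, 0, 13, 12, 5, 3] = (0 14 3 9 2 10)(5 11 13)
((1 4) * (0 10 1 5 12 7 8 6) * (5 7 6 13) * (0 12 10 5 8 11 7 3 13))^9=(0 5 10 1 4 3 13 8)(6 12)(7 11)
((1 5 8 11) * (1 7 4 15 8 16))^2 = ((1 5 16)(4 15 8 11 7))^2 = (1 16 5)(4 8 7 15 11)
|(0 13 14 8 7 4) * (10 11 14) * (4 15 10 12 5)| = 30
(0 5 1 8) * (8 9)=(0 5 1 9 8)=[5, 9, 2, 3, 4, 1, 6, 7, 0, 8]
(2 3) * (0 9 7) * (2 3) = (0 9 7) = [9, 1, 2, 3, 4, 5, 6, 0, 8, 7]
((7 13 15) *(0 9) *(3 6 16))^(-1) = (0 9)(3 16 6)(7 15 13)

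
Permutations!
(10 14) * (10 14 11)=(14)(10 11)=[0, 1, 2, 3, 4, 5, 6, 7, 8, 9, 11, 10, 12, 13, 14]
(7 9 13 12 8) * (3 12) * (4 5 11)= (3 12 8 7 9 13)(4 5 11)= [0, 1, 2, 12, 5, 11, 6, 9, 7, 13, 10, 4, 8, 3]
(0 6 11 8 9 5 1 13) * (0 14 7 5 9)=(0 6 11 8)(1 13 14 7 5)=[6, 13, 2, 3, 4, 1, 11, 5, 0, 9, 10, 8, 12, 14, 7]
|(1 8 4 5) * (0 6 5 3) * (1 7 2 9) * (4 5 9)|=10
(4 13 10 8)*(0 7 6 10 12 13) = [7, 1, 2, 3, 0, 5, 10, 6, 4, 9, 8, 11, 13, 12] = (0 7 6 10 8 4)(12 13)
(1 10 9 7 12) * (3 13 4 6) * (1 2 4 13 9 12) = (13)(1 10 12 2 4 6 3 9 7) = [0, 10, 4, 9, 6, 5, 3, 1, 8, 7, 12, 11, 2, 13]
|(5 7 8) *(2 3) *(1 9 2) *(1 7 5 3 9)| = |(2 9)(3 7 8)| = 6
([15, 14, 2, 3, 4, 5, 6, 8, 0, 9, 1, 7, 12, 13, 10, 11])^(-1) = [8, 10, 2, 3, 4, 5, 6, 11, 7, 9, 14, 15, 12, 13, 1, 0]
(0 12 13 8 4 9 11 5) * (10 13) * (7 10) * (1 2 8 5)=[12, 2, 8, 3, 9, 0, 6, 10, 4, 11, 13, 1, 7, 5]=(0 12 7 10 13 5)(1 2 8 4 9 11)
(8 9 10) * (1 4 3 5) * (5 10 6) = (1 4 3 10 8 9 6 5) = [0, 4, 2, 10, 3, 1, 5, 7, 9, 6, 8]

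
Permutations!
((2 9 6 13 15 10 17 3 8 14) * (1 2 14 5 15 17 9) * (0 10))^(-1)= ((0 10 9 6 13 17 3 8 5 15)(1 2))^(-1)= (0 15 5 8 3 17 13 6 9 10)(1 2)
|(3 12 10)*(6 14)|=|(3 12 10)(6 14)|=6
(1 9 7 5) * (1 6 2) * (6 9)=(1 6 2)(5 9 7)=[0, 6, 1, 3, 4, 9, 2, 5, 8, 7]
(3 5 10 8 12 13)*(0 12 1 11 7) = [12, 11, 2, 5, 4, 10, 6, 0, 1, 9, 8, 7, 13, 3] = (0 12 13 3 5 10 8 1 11 7)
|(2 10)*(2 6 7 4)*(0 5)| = |(0 5)(2 10 6 7 4)| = 10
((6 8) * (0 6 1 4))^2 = (0 8 4 6 1)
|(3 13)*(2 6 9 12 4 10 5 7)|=|(2 6 9 12 4 10 5 7)(3 13)|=8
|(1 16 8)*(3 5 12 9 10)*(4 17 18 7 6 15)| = 30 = |(1 16 8)(3 5 12 9 10)(4 17 18 7 6 15)|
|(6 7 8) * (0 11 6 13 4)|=7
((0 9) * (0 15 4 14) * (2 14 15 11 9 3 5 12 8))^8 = (15)(0 3 5 12 8 2 14)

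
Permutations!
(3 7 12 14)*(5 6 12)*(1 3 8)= (1 3 7 5 6 12 14 8)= [0, 3, 2, 7, 4, 6, 12, 5, 1, 9, 10, 11, 14, 13, 8]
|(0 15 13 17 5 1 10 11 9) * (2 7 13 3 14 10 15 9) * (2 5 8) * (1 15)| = |(0 9)(2 7 13 17 8)(3 14 10 11 5 15)| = 30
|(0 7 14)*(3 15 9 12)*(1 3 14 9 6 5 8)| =30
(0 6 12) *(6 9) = (0 9 6 12) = [9, 1, 2, 3, 4, 5, 12, 7, 8, 6, 10, 11, 0]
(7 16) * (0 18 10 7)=(0 18 10 7 16)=[18, 1, 2, 3, 4, 5, 6, 16, 8, 9, 7, 11, 12, 13, 14, 15, 0, 17, 10]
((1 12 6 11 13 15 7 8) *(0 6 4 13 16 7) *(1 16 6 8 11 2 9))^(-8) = ((0 8 16 7 11 6 2 9 1 12 4 13 15))^(-8) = (0 6 4 16 9 15 11 12 8 2 13 7 1)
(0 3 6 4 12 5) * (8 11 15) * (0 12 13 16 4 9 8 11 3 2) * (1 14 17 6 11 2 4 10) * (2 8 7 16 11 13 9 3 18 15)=[4, 14, 0, 13, 9, 12, 3, 16, 18, 7, 1, 2, 5, 11, 17, 8, 10, 6, 15]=(0 4 9 7 16 10 1 14 17 6 3 13 11 2)(5 12)(8 18 15)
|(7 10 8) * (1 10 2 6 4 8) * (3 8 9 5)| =8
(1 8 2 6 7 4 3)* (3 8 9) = (1 9 3)(2 6 7 4 8) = [0, 9, 6, 1, 8, 5, 7, 4, 2, 3]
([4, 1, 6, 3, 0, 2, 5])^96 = (6)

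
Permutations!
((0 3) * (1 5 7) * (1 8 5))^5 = (0 3)(5 8 7)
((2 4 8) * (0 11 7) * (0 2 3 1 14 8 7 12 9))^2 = (0 12)(1 8)(2 7 4)(3 14)(9 11)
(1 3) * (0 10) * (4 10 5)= (0 5 4 10)(1 3)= [5, 3, 2, 1, 10, 4, 6, 7, 8, 9, 0]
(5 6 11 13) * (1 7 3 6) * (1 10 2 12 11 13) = [0, 7, 12, 6, 4, 10, 13, 3, 8, 9, 2, 1, 11, 5] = (1 7 3 6 13 5 10 2 12 11)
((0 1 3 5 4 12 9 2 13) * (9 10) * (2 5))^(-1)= ((0 1 3 2 13)(4 12 10 9 5))^(-1)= (0 13 2 3 1)(4 5 9 10 12)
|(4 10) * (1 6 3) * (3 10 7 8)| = |(1 6 10 4 7 8 3)| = 7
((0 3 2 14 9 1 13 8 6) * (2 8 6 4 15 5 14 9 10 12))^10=((0 3 8 4 15 5 14 10 12 2 9 1 13 6))^10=(0 9 14 8 13 12 15)(1 10 4 6 2 5 3)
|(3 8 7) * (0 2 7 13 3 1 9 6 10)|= 21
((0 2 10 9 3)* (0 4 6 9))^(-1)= ((0 2 10)(3 4 6 9))^(-1)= (0 10 2)(3 9 6 4)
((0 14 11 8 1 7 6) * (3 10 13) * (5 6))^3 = (0 8 5 14 1 6 11 7)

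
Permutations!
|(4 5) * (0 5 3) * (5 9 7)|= 6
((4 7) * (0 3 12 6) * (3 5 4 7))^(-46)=((0 5 4 3 12 6))^(-46)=(0 4 12)(3 6 5)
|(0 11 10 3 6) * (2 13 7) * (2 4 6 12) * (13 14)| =|(0 11 10 3 12 2 14 13 7 4 6)| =11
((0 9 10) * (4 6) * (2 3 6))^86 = ((0 9 10)(2 3 6 4))^86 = (0 10 9)(2 6)(3 4)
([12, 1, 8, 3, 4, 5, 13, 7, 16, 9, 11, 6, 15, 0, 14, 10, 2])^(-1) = (0 13 6 11 10 15 12)(2 16 8)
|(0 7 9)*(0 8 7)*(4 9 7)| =|(4 9 8)| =3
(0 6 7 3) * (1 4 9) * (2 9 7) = (0 6 2 9 1 4 7 3) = [6, 4, 9, 0, 7, 5, 2, 3, 8, 1]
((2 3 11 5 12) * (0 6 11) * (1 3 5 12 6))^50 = (12)(0 3 1)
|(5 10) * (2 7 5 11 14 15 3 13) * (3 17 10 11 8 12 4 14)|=|(2 7 5 11 3 13)(4 14 15 17 10 8 12)|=42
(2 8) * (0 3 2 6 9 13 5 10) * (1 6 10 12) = (0 3 2 8 10)(1 6 9 13 5 12) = [3, 6, 8, 2, 4, 12, 9, 7, 10, 13, 0, 11, 1, 5]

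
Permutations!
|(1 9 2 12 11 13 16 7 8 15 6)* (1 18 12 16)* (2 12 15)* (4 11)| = 12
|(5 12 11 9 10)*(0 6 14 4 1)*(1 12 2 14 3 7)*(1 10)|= 13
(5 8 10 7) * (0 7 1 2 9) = (0 7 5 8 10 1 2 9) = [7, 2, 9, 3, 4, 8, 6, 5, 10, 0, 1]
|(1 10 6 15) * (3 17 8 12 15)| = 8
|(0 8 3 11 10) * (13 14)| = |(0 8 3 11 10)(13 14)| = 10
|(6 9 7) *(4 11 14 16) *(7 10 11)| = |(4 7 6 9 10 11 14 16)| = 8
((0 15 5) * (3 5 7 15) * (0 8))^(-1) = ((0 3 5 8)(7 15))^(-1) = (0 8 5 3)(7 15)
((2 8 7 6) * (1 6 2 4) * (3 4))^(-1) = (1 4 3 6)(2 7 8)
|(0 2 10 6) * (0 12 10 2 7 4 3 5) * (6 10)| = |(0 7 4 3 5)(6 12)| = 10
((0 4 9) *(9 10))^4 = ((0 4 10 9))^4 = (10)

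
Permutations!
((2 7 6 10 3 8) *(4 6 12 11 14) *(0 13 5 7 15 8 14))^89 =((0 13 5 7 12 11)(2 15 8)(3 14 4 6 10))^89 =(0 11 12 7 5 13)(2 8 15)(3 10 6 4 14)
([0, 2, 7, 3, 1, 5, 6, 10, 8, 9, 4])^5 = [0, 1, 2, 3, 4, 5, 6, 7, 8, 9, 10]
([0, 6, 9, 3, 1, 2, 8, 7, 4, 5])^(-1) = [0, 4, 5, 3, 8, 9, 1, 7, 6, 2]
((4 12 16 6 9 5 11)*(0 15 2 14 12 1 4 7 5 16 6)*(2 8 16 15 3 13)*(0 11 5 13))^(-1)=(0 3)(1 4)(2 13 7 11 16 8 15 9 6 12 14)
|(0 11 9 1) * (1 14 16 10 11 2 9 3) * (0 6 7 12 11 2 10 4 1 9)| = |(0 10 2)(1 6 7 12 11 3 9 14 16 4)| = 30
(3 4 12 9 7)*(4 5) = [0, 1, 2, 5, 12, 4, 6, 3, 8, 7, 10, 11, 9] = (3 5 4 12 9 7)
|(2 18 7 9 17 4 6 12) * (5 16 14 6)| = 11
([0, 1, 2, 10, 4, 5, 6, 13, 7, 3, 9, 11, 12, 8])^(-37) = (3 9 10)(7 8 13)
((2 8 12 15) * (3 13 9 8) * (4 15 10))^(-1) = (2 15 4 10 12 8 9 13 3)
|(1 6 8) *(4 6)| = 4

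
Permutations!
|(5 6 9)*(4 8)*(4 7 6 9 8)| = 6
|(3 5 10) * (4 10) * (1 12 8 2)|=4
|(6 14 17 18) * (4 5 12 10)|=|(4 5 12 10)(6 14 17 18)|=4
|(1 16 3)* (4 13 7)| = 3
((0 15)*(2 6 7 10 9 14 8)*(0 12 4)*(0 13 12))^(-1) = (0 15)(2 8 14 9 10 7 6)(4 12 13)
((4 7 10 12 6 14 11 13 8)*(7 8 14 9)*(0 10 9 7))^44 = (0 12 7)(6 9 10)(11 14 13)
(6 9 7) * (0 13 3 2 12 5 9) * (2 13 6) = [6, 1, 12, 13, 4, 9, 0, 2, 8, 7, 10, 11, 5, 3] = (0 6)(2 12 5 9 7)(3 13)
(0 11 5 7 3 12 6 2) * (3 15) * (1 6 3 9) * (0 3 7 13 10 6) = (0 11 5 13 10 6 2 3 12 7 15 9 1) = [11, 0, 3, 12, 4, 13, 2, 15, 8, 1, 6, 5, 7, 10, 14, 9]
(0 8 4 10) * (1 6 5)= (0 8 4 10)(1 6 5)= [8, 6, 2, 3, 10, 1, 5, 7, 4, 9, 0]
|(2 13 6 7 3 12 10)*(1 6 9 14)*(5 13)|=|(1 6 7 3 12 10 2 5 13 9 14)|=11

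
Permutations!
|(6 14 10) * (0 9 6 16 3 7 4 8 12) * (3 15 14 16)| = |(0 9 6 16 15 14 10 3 7 4 8 12)| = 12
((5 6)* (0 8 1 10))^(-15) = (0 8 1 10)(5 6)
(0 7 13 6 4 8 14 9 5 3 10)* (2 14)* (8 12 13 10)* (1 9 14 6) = (14)(0 7 10)(1 9 5 3 8 2 6 4 12 13) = [7, 9, 6, 8, 12, 3, 4, 10, 2, 5, 0, 11, 13, 1, 14]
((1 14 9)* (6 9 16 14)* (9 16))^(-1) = (1 9 14 16 6)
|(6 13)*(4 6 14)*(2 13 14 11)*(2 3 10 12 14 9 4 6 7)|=11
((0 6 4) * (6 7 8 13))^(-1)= ((0 7 8 13 6 4))^(-1)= (0 4 6 13 8 7)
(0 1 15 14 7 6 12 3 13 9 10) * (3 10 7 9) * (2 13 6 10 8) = [1, 15, 13, 6, 4, 5, 12, 10, 2, 7, 0, 11, 8, 3, 9, 14] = (0 1 15 14 9 7 10)(2 13 3 6 12 8)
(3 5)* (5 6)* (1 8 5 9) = (1 8 5 3 6 9) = [0, 8, 2, 6, 4, 3, 9, 7, 5, 1]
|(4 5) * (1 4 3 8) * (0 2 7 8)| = 8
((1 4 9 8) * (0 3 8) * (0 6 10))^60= (0 4)(1 10)(3 9)(6 8)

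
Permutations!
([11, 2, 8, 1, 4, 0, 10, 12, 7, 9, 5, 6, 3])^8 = [10, 8, 7, 2, 4, 6, 0, 3, 12, 9, 11, 5, 1]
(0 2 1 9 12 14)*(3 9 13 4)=(0 2 1 13 4 3 9 12 14)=[2, 13, 1, 9, 3, 5, 6, 7, 8, 12, 10, 11, 14, 4, 0]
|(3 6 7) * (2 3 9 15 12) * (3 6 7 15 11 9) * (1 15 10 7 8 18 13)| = |(1 15 12 2 6 10 7 3 8 18 13)(9 11)| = 22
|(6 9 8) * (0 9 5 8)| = 6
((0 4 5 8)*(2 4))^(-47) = (0 5 2 8 4)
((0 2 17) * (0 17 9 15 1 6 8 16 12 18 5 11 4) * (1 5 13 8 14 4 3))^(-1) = (0 4 14 6 1 3 11 5 15 9 2)(8 13 18 12 16)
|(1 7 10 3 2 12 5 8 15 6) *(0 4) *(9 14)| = |(0 4)(1 7 10 3 2 12 5 8 15 6)(9 14)| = 10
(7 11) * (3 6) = (3 6)(7 11) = [0, 1, 2, 6, 4, 5, 3, 11, 8, 9, 10, 7]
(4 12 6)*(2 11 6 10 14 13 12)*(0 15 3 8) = (0 15 3 8)(2 11 6 4)(10 14 13 12) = [15, 1, 11, 8, 2, 5, 4, 7, 0, 9, 14, 6, 10, 12, 13, 3]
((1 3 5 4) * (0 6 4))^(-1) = (0 5 3 1 4 6)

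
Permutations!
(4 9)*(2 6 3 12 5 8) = (2 6 3 12 5 8)(4 9) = [0, 1, 6, 12, 9, 8, 3, 7, 2, 4, 10, 11, 5]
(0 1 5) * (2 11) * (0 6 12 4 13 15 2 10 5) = (0 1)(2 11 10 5 6 12 4 13 15) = [1, 0, 11, 3, 13, 6, 12, 7, 8, 9, 5, 10, 4, 15, 14, 2]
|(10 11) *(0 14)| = 2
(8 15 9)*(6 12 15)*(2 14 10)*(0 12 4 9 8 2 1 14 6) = (0 12 15 8)(1 14 10)(2 6 4 9) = [12, 14, 6, 3, 9, 5, 4, 7, 0, 2, 1, 11, 15, 13, 10, 8]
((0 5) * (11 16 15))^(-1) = ((0 5)(11 16 15))^(-1) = (0 5)(11 15 16)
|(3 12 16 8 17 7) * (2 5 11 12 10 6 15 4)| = 13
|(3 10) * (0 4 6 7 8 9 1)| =14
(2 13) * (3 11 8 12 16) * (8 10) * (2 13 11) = (2 11 10 8 12 16 3) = [0, 1, 11, 2, 4, 5, 6, 7, 12, 9, 8, 10, 16, 13, 14, 15, 3]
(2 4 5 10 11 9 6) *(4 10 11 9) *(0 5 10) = (0 5 11 4 10 9 6 2) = [5, 1, 0, 3, 10, 11, 2, 7, 8, 6, 9, 4]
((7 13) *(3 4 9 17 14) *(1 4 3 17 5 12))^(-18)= ((1 4 9 5 12)(7 13)(14 17))^(-18)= (17)(1 9 12 4 5)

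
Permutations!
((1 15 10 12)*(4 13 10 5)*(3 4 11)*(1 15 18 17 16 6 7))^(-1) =((1 18 17 16 6 7)(3 4 13 10 12 15 5 11))^(-1) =(1 7 6 16 17 18)(3 11 5 15 12 10 13 4)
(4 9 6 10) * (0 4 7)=(0 4 9 6 10 7)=[4, 1, 2, 3, 9, 5, 10, 0, 8, 6, 7]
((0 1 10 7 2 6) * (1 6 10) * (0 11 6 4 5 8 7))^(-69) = (0 4 5 8 7 2 10)(6 11)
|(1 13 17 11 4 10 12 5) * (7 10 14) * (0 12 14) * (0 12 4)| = |(0 4 12 5 1 13 17 11)(7 10 14)| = 24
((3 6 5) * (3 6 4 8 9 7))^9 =((3 4 8 9 7)(5 6))^9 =(3 7 9 8 4)(5 6)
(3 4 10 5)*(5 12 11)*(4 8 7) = (3 8 7 4 10 12 11 5) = [0, 1, 2, 8, 10, 3, 6, 4, 7, 9, 12, 5, 11]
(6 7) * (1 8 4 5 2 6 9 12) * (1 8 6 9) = (1 6 7)(2 9 12 8 4 5) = [0, 6, 9, 3, 5, 2, 7, 1, 4, 12, 10, 11, 8]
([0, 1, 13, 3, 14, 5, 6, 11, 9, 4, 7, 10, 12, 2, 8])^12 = [0, 1, 2, 3, 4, 5, 6, 7, 8, 9, 10, 11, 12, 13, 14]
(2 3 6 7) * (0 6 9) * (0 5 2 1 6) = [0, 6, 3, 9, 4, 2, 7, 1, 8, 5] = (1 6 7)(2 3 9 5)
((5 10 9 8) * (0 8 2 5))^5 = (0 8)(2 5 10 9)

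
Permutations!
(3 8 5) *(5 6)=(3 8 6 5)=[0, 1, 2, 8, 4, 3, 5, 7, 6]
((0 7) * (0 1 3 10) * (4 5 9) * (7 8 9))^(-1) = ((0 8 9 4 5 7 1 3 10))^(-1) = (0 10 3 1 7 5 4 9 8)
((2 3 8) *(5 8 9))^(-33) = ((2 3 9 5 8))^(-33) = (2 9 8 3 5)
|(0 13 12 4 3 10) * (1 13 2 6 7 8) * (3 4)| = 10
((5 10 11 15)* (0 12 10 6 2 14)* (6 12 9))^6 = ((0 9 6 2 14)(5 12 10 11 15))^6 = (0 9 6 2 14)(5 12 10 11 15)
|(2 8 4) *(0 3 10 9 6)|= |(0 3 10 9 6)(2 8 4)|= 15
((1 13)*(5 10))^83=(1 13)(5 10)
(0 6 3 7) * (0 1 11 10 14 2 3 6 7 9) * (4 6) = [7, 11, 3, 9, 6, 5, 4, 1, 8, 0, 14, 10, 12, 13, 2] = (0 7 1 11 10 14 2 3 9)(4 6)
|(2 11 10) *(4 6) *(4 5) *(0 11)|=12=|(0 11 10 2)(4 6 5)|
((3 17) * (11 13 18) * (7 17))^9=(18)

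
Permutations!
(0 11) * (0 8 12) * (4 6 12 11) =[4, 1, 2, 3, 6, 5, 12, 7, 11, 9, 10, 8, 0] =(0 4 6 12)(8 11)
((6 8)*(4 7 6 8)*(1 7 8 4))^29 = ((1 7 6)(4 8))^29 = (1 6 7)(4 8)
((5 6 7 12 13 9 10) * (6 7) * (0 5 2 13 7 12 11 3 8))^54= (0 3 7 5 8 11 12)(2 9)(10 13)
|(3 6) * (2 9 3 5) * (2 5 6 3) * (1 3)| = 2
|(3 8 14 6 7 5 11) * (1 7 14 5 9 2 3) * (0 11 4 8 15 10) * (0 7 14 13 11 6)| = |(0 6 13 11 1 14)(2 3 15 10 7 9)(4 8 5)| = 6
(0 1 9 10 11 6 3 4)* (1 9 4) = (0 9 10 11 6 3 1 4) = [9, 4, 2, 1, 0, 5, 3, 7, 8, 10, 11, 6]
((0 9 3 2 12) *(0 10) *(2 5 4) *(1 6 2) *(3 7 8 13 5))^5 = (0 5 12 8 6 9 4 10 13 2 7 1) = ((0 9 7 8 13 5 4 1 6 2 12 10))^5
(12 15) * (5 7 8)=(5 7 8)(12 15)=[0, 1, 2, 3, 4, 7, 6, 8, 5, 9, 10, 11, 15, 13, 14, 12]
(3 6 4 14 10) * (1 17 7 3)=(1 17 7 3 6 4 14 10)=[0, 17, 2, 6, 14, 5, 4, 3, 8, 9, 1, 11, 12, 13, 10, 15, 16, 7]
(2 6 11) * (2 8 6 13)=(2 13)(6 11 8)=[0, 1, 13, 3, 4, 5, 11, 7, 6, 9, 10, 8, 12, 2]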